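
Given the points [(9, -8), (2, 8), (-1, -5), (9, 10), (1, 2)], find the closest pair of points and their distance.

Computing all pairwise distances among 5 points:

d((9, -8), (2, 8)) = 17.4642
d((9, -8), (-1, -5)) = 10.4403
d((9, -8), (9, 10)) = 18.0
d((9, -8), (1, 2)) = 12.8062
d((2, 8), (-1, -5)) = 13.3417
d((2, 8), (9, 10)) = 7.2801
d((2, 8), (1, 2)) = 6.0828 <-- minimum
d((-1, -5), (9, 10)) = 18.0278
d((-1, -5), (1, 2)) = 7.2801
d((9, 10), (1, 2)) = 11.3137

Closest pair: (2, 8) and (1, 2) with distance 6.0828

The closest pair is (2, 8) and (1, 2) with Euclidean distance 6.0828. For 5 points, brute-force pairwise comparison is shown above. For large n, the divide-and-conquer algorithm (sort by x, recurse on halves, check the dividing strip) achieves O(n log n).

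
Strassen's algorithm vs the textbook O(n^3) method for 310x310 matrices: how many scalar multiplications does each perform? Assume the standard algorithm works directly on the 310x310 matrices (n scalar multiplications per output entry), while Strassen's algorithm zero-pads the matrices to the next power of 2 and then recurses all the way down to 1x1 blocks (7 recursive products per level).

Matrix multiplication for 310x310 matrices:

Strassen's algorithm requires power-of-2 dimensions. Pad 310x310 to 512x512 (next power of 2).

Standard algorithm: 310^3 = 29791000 multiplications
Strassen's algorithm: 7^(log2(512)) = 7^9 = 40353607 multiplications
Difference: 29791000 - 40353607 = -10562607 (Strassen uses MORE here due to padding overhead — for small or just-over-power-of-2 n, padding can outweigh the per-level savings)

Standard: 29791000 multiplications (310^3). Strassen: 40353607 multiplications (7^9, after padding to 512x512). Strassen reduces 8 recursive multiplications to 7 at each level.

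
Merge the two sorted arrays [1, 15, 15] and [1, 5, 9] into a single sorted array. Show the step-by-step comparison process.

Merging process:

Compare 1 vs 1: take 1 from left. Merged: [1]
Compare 15 vs 1: take 1 from right. Merged: [1, 1]
Compare 15 vs 5: take 5 from right. Merged: [1, 1, 5]
Compare 15 vs 9: take 9 from right. Merged: [1, 1, 5, 9]
Append remaining from left: [15, 15]. Merged: [1, 1, 5, 9, 15, 15]

Final merged array: [1, 1, 5, 9, 15, 15]
Total comparisons: 4

The merged array is [1, 1, 5, 9, 15, 15], requiring 4 comparisons. The merge step runs in O(n) time where n is the total number of elements.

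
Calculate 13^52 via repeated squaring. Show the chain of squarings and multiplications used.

Computing 13^52 by squaring (build up from 13^1; each line after the first costs one multiplication):

13^1 = 13
13^2 = (13^1)^2 = 13^2 = 169
13^3 = 13 * 13^2 = 13 * 169 = 2197
13^6 = (13^3)^2 = 2197^2 = 4826809
13^12 = (13^6)^2 = 4826809^2 = 23298085122481
13^13 = 13 * 13^12 = 13 * 23298085122481 = 302875106592253
13^26 = (13^13)^2 = 302875106592253^2 = 91733330193268616658399616009
13^52 = (13^26)^2 = 91733330193268616658399616009^2 = 8415003868347247618489696679505181495471801448798649088081

Result: 8415003868347247618489696679505181495471801448798649088081
Multiplications needed: 7 (7 lines after 13^1)

13^52 = 8415003868347247618489696679505181495471801448798649088081. Using exponentiation by squaring, this requires 7 multiplications. The key idea: if the exponent is even, square the half-power; if odd, multiply by the base once.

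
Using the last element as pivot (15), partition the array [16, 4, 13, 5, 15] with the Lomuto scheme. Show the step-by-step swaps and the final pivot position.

Lomuto partition with pivot = 15:

Initial array: [16, 4, 13, 5, 15]

arr[0]=16 > 15: no swap
arr[1]=4 <= 15: swap with position 0, array becomes [4, 16, 13, 5, 15]
arr[2]=13 <= 15: swap with position 1, array becomes [4, 13, 16, 5, 15]
arr[3]=5 <= 15: swap with position 2, array becomes [4, 13, 5, 16, 15]

Place pivot at position 3: [4, 13, 5, 15, 16]
Pivot position: 3

After partitioning with pivot 15, the array becomes [4, 13, 5, 15, 16]. The pivot is placed at index 3. All elements to the left of the pivot are <= 15, and all elements to the right are > 15.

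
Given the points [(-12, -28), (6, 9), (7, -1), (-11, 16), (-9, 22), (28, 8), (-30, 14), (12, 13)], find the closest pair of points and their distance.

Computing all pairwise distances among 8 points:

d((-12, -28), (6, 9)) = 41.1461
d((-12, -28), (7, -1)) = 33.0151
d((-12, -28), (-11, 16)) = 44.0114
d((-12, -28), (-9, 22)) = 50.0899
d((-12, -28), (28, 8)) = 53.8145
d((-12, -28), (-30, 14)) = 45.6946
d((-12, -28), (12, 13)) = 47.5079
d((6, 9), (7, -1)) = 10.0499
d((6, 9), (-11, 16)) = 18.3848
d((6, 9), (-9, 22)) = 19.8494
d((6, 9), (28, 8)) = 22.0227
d((6, 9), (-30, 14)) = 36.3456
d((6, 9), (12, 13)) = 7.2111
d((7, -1), (-11, 16)) = 24.7588
d((7, -1), (-9, 22)) = 28.0179
d((7, -1), (28, 8)) = 22.8473
d((7, -1), (-30, 14)) = 39.9249
d((7, -1), (12, 13)) = 14.8661
d((-11, 16), (-9, 22)) = 6.3246 <-- minimum
d((-11, 16), (28, 8)) = 39.8121
d((-11, 16), (-30, 14)) = 19.105
d((-11, 16), (12, 13)) = 23.1948
d((-9, 22), (28, 8)) = 39.5601
d((-9, 22), (-30, 14)) = 22.4722
d((-9, 22), (12, 13)) = 22.8473
d((28, 8), (-30, 14)) = 58.3095
d((28, 8), (12, 13)) = 16.7631
d((-30, 14), (12, 13)) = 42.0119

Closest pair: (-11, 16) and (-9, 22) with distance 6.3246

The closest pair is (-11, 16) and (-9, 22) with Euclidean distance 6.3246. For 8 points, brute-force pairwise comparison is shown above. For large n, the divide-and-conquer algorithm (sort by x, recurse on halves, check the dividing strip) achieves O(n log n).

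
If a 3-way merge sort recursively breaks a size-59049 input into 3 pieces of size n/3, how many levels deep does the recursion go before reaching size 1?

For divide and conquer with division factor 3:

Problem sizes at each level:
Level 0: 59049
Level 1: 19683
Level 2: 6561
Level 3: 2187
Level 4: 729
Level 5: 243
Level 6: 81
Level 7: 27
Level 8: 9
Level 9: 3
Level 10: 1

The root is level 0 and the size-1 base case is level 10 (the tree spans levels 0 through 10, i.e. 11 levels counting the root), so the depth is the number of divisions: log_3(59049) = 10

The recursion tree depth is log_3(59049) = 10. At each level, the problem size is divided by 3, so it takes 10 divisions to reduce to a base case of size 1. The algorithm makes 3 recursive calls at each level.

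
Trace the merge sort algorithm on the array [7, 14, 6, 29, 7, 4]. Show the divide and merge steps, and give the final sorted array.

Merge sort trace:

Split: [7, 14, 6, 29, 7, 4] -> [7, 14, 6] and [29, 7, 4]
  Split: [7, 14, 6] -> [7] and [14, 6]
    Split: [14, 6] -> [14] and [6]
    Merge: [14] + [6] -> [6, 14]
  Merge: [7] + [6, 14] -> [6, 7, 14]
  Split: [29, 7, 4] -> [29] and [7, 4]
    Split: [7, 4] -> [7] and [4]
    Merge: [7] + [4] -> [4, 7]
  Merge: [29] + [4, 7] -> [4, 7, 29]
Merge: [6, 7, 14] + [4, 7, 29] -> [4, 6, 7, 7, 14, 29]

Final sorted array: [4, 6, 7, 7, 14, 29]

The merge sort proceeds by recursively splitting the array and merging sorted halves.
After all merges, the sorted array is [4, 6, 7, 7, 14, 29].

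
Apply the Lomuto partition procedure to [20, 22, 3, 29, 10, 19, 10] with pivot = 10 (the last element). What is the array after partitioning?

Lomuto partition with pivot = 10:

Initial array: [20, 22, 3, 29, 10, 19, 10]

arr[0]=20 > 10: no swap
arr[1]=22 > 10: no swap
arr[2]=3 <= 10: swap with position 0, array becomes [3, 22, 20, 29, 10, 19, 10]
arr[3]=29 > 10: no swap
arr[4]=10 <= 10: swap with position 1, array becomes [3, 10, 20, 29, 22, 19, 10]
arr[5]=19 > 10: no swap

Place pivot at position 2: [3, 10, 10, 29, 22, 19, 20]
Pivot position: 2

After partitioning with pivot 10, the array becomes [3, 10, 10, 29, 22, 19, 20]. The pivot is placed at index 2. All elements to the left of the pivot are <= 10, and all elements to the right are > 10.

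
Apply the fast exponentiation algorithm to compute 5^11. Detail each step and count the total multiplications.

Computing 5^11 by squaring (build up from 5^1; each line after the first costs one multiplication):

5^1 = 5
5^2 = (5^1)^2 = 5^2 = 25
5^4 = (5^2)^2 = 25^2 = 625
5^5 = 5 * 5^4 = 5 * 625 = 3125
5^10 = (5^5)^2 = 3125^2 = 9765625
5^11 = 5 * 5^10 = 5 * 9765625 = 48828125

Result: 48828125
Multiplications needed: 5 (5 lines after 5^1)

5^11 = 48828125. Using exponentiation by squaring, this requires 5 multiplications. The key idea: if the exponent is even, square the half-power; if odd, multiply by the base once.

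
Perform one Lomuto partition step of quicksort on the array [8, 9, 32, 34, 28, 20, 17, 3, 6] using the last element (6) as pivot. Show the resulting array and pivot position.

Lomuto partition with pivot = 6:

Initial array: [8, 9, 32, 34, 28, 20, 17, 3, 6]

arr[0]=8 > 6: no swap
arr[1]=9 > 6: no swap
arr[2]=32 > 6: no swap
arr[3]=34 > 6: no swap
arr[4]=28 > 6: no swap
arr[5]=20 > 6: no swap
arr[6]=17 > 6: no swap
arr[7]=3 <= 6: swap with position 0, array becomes [3, 9, 32, 34, 28, 20, 17, 8, 6]

Place pivot at position 1: [3, 6, 32, 34, 28, 20, 17, 8, 9]
Pivot position: 1

After partitioning with pivot 6, the array becomes [3, 6, 32, 34, 28, 20, 17, 8, 9]. The pivot is placed at index 1. All elements to the left of the pivot are <= 6, and all elements to the right are > 6.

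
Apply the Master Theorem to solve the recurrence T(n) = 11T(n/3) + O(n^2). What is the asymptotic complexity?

Master Theorem for T(n) = 11T(n/3) + O(n^2):

a = 11, b = 3, c = 2
log_b(a) = log_3(11) = 2.1827

Case 1: c = 2 < log_3(11) = 2.1827
T(n) = O(n^(log_3 11))

For T(n) = 11T(n/3) + O(n^2): log_3(11) = 2.1827. This is Case 1 of the Master Theorem (c < log_b(a), work dominated by leaves), giving O(n^(log_3 11)).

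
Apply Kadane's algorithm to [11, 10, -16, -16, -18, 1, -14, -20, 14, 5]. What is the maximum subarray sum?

Using Kadane's algorithm on [11, 10, -16, -16, -18, 1, -14, -20, 14, 5]:

Scanning through the array:
Position 1 (value 10): max_ending_here = 21, max_so_far = 21
Position 2 (value -16): max_ending_here = 5, max_so_far = 21
Position 3 (value -16): max_ending_here = -11, max_so_far = 21
Position 4 (value -18): max_ending_here = -18, max_so_far = 21
Position 5 (value 1): max_ending_here = 1, max_so_far = 21
Position 6 (value -14): max_ending_here = -13, max_so_far = 21
Position 7 (value -20): max_ending_here = -20, max_so_far = 21
Position 8 (value 14): max_ending_here = 14, max_so_far = 21
Position 9 (value 5): max_ending_here = 19, max_so_far = 21

Maximum subarray: [11, 10]
Maximum sum: 21

The maximum subarray is [11, 10] with sum 21. This subarray runs from index 0 to index 1.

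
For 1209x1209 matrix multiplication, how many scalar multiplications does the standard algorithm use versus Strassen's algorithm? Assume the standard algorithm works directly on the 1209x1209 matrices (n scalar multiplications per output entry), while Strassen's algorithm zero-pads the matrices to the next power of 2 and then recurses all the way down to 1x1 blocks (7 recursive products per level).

Matrix multiplication for 1209x1209 matrices:

Strassen's algorithm requires power-of-2 dimensions. Pad 1209x1209 to 2048x2048 (next power of 2).

Standard algorithm: 1209^3 = 1767172329 multiplications
Strassen's algorithm: 7^(log2(2048)) = 7^11 = 1977326743 multiplications
Difference: 1767172329 - 1977326743 = -210154414 (Strassen uses MORE here due to padding overhead — for small or just-over-power-of-2 n, padding can outweigh the per-level savings)

Standard: 1767172329 multiplications (1209^3). Strassen: 1977326743 multiplications (7^11, after padding to 2048x2048). Strassen reduces 8 recursive multiplications to 7 at each level.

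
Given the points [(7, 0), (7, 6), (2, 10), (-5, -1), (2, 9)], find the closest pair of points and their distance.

Computing all pairwise distances among 5 points:

d((7, 0), (7, 6)) = 6.0
d((7, 0), (2, 10)) = 11.1803
d((7, 0), (-5, -1)) = 12.0416
d((7, 0), (2, 9)) = 10.2956
d((7, 6), (2, 10)) = 6.4031
d((7, 6), (-5, -1)) = 13.8924
d((7, 6), (2, 9)) = 5.831
d((2, 10), (-5, -1)) = 13.0384
d((2, 10), (2, 9)) = 1.0 <-- minimum
d((-5, -1), (2, 9)) = 12.2066

Closest pair: (2, 10) and (2, 9) with distance 1.0

The closest pair is (2, 10) and (2, 9) with Euclidean distance 1.0. For 5 points, brute-force pairwise comparison is shown above. For large n, the divide-and-conquer algorithm (sort by x, recurse on halves, check the dividing strip) achieves O(n log n).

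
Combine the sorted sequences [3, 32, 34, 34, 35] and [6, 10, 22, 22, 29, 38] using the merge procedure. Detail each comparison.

Merging process:

Compare 3 vs 6: take 3 from left. Merged: [3]
Compare 32 vs 6: take 6 from right. Merged: [3, 6]
Compare 32 vs 10: take 10 from right. Merged: [3, 6, 10]
Compare 32 vs 22: take 22 from right. Merged: [3, 6, 10, 22]
Compare 32 vs 22: take 22 from right. Merged: [3, 6, 10, 22, 22]
Compare 32 vs 29: take 29 from right. Merged: [3, 6, 10, 22, 22, 29]
Compare 32 vs 38: take 32 from left. Merged: [3, 6, 10, 22, 22, 29, 32]
Compare 34 vs 38: take 34 from left. Merged: [3, 6, 10, 22, 22, 29, 32, 34]
Compare 34 vs 38: take 34 from left. Merged: [3, 6, 10, 22, 22, 29, 32, 34, 34]
Compare 35 vs 38: take 35 from left. Merged: [3, 6, 10, 22, 22, 29, 32, 34, 34, 35]
Append remaining from right: [38]. Merged: [3, 6, 10, 22, 22, 29, 32, 34, 34, 35, 38]

Final merged array: [3, 6, 10, 22, 22, 29, 32, 34, 34, 35, 38]
Total comparisons: 10

The merged array is [3, 6, 10, 22, 22, 29, 32, 34, 34, 35, 38], requiring 10 comparisons. The merge step runs in O(n) time where n is the total number of elements.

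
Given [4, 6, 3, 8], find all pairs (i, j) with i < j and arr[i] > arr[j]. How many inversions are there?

Finding inversions in [4, 6, 3, 8]:

(0, 2): arr[0]=4 > arr[2]=3
(1, 2): arr[1]=6 > arr[2]=3

Total inversions: 2

The array has 2 inversion(s): (0,2), (1,2). Each pair (i,j) satisfies i < j and arr[i] > arr[j].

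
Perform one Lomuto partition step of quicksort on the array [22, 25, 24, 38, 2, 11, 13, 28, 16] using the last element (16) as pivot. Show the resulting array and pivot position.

Lomuto partition with pivot = 16:

Initial array: [22, 25, 24, 38, 2, 11, 13, 28, 16]

arr[0]=22 > 16: no swap
arr[1]=25 > 16: no swap
arr[2]=24 > 16: no swap
arr[3]=38 > 16: no swap
arr[4]=2 <= 16: swap with position 0, array becomes [2, 25, 24, 38, 22, 11, 13, 28, 16]
arr[5]=11 <= 16: swap with position 1, array becomes [2, 11, 24, 38, 22, 25, 13, 28, 16]
arr[6]=13 <= 16: swap with position 2, array becomes [2, 11, 13, 38, 22, 25, 24, 28, 16]
arr[7]=28 > 16: no swap

Place pivot at position 3: [2, 11, 13, 16, 22, 25, 24, 28, 38]
Pivot position: 3

After partitioning with pivot 16, the array becomes [2, 11, 13, 16, 22, 25, 24, 28, 38]. The pivot is placed at index 3. All elements to the left of the pivot are <= 16, and all elements to the right are > 16.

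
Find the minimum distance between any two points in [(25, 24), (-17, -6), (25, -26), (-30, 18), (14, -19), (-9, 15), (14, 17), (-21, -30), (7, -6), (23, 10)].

Computing all pairwise distances among 10 points:

d((25, 24), (-17, -6)) = 51.614
d((25, 24), (25, -26)) = 50.0
d((25, 24), (-30, 18)) = 55.3263
d((25, 24), (14, -19)) = 44.3847
d((25, 24), (-9, 15)) = 35.171
d((25, 24), (14, 17)) = 13.0384
d((25, 24), (-21, -30)) = 70.9366
d((25, 24), (7, -6)) = 34.9857
d((25, 24), (23, 10)) = 14.1421
d((-17, -6), (25, -26)) = 46.5188
d((-17, -6), (-30, 18)) = 27.2947
d((-17, -6), (14, -19)) = 33.6155
d((-17, -6), (-9, 15)) = 22.4722
d((-17, -6), (14, 17)) = 38.6005
d((-17, -6), (-21, -30)) = 24.3311
d((-17, -6), (7, -6)) = 24.0
d((-17, -6), (23, 10)) = 43.0813
d((25, -26), (-30, 18)) = 70.4344
d((25, -26), (14, -19)) = 13.0384
d((25, -26), (-9, 15)) = 53.2635
d((25, -26), (14, 17)) = 44.3847
d((25, -26), (-21, -30)) = 46.1736
d((25, -26), (7, -6)) = 26.9072
d((25, -26), (23, 10)) = 36.0555
d((-30, 18), (14, -19)) = 57.4891
d((-30, 18), (-9, 15)) = 21.2132
d((-30, 18), (14, 17)) = 44.0114
d((-30, 18), (-21, -30)) = 48.8365
d((-30, 18), (7, -6)) = 44.1022
d((-30, 18), (23, 10)) = 53.6004
d((14, -19), (-9, 15)) = 41.0488
d((14, -19), (14, 17)) = 36.0
d((14, -19), (-21, -30)) = 36.6879
d((14, -19), (7, -6)) = 14.7648
d((14, -19), (23, 10)) = 30.3645
d((-9, 15), (14, 17)) = 23.0868
d((-9, 15), (-21, -30)) = 46.5725
d((-9, 15), (7, -6)) = 26.4008
d((-9, 15), (23, 10)) = 32.3883
d((14, 17), (-21, -30)) = 58.6003
d((14, 17), (7, -6)) = 24.0416
d((14, 17), (23, 10)) = 11.4018 <-- minimum
d((-21, -30), (7, -6)) = 36.8782
d((-21, -30), (23, 10)) = 59.4643
d((7, -6), (23, 10)) = 22.6274

Closest pair: (14, 17) and (23, 10) with distance 11.4018

The closest pair is (14, 17) and (23, 10) with Euclidean distance 11.4018. For 10 points, brute-force pairwise comparison is shown above. For large n, the divide-and-conquer algorithm (sort by x, recurse on halves, check the dividing strip) achieves O(n log n).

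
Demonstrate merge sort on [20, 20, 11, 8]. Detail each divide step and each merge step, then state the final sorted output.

Merge sort trace:

Split: [20, 20, 11, 8] -> [20, 20] and [11, 8]
  Split: [20, 20] -> [20] and [20]
  Merge: [20] + [20] -> [20, 20]
  Split: [11, 8] -> [11] and [8]
  Merge: [11] + [8] -> [8, 11]
Merge: [20, 20] + [8, 11] -> [8, 11, 20, 20]

Final sorted array: [8, 11, 20, 20]

The merge sort proceeds by recursively splitting the array and merging sorted halves.
After all merges, the sorted array is [8, 11, 20, 20].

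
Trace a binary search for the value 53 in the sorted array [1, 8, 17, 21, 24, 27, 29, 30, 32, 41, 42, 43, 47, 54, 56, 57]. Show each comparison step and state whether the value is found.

Binary search for 53 in [1, 8, 17, 21, 24, 27, 29, 30, 32, 41, 42, 43, 47, 54, 56, 57]:

lo=0, hi=15, mid=7, arr[mid]=30 -> 30 < 53, search right half
lo=8, hi=15, mid=11, arr[mid]=43 -> 43 < 53, search right half
lo=12, hi=15, mid=13, arr[mid]=54 -> 54 > 53, search left half
lo=12, hi=12, mid=12, arr[mid]=47 -> 47 < 53, search right half
lo=13 > hi=12, target 53 not found

Binary search determines that 53 is not in the array after 4 comparisons. The search space was exhausted without finding the target.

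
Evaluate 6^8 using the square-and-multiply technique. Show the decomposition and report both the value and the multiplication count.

Computing 6^8 by squaring (build up from 6^1; each line after the first costs one multiplication):

6^1 = 6
6^2 = (6^1)^2 = 6^2 = 36
6^4 = (6^2)^2 = 36^2 = 1296
6^8 = (6^4)^2 = 1296^2 = 1679616

Result: 1679616
Multiplications needed: 3 (3 lines after 6^1)

6^8 = 1679616. Using exponentiation by squaring, this requires 3 multiplications. The key idea: if the exponent is even, square the half-power; if odd, multiply by the base once.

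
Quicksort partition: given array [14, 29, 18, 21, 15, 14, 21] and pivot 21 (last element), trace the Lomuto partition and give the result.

Lomuto partition with pivot = 21:

Initial array: [14, 29, 18, 21, 15, 14, 21]

arr[0]=14 <= 21: swap with position 0, array becomes [14, 29, 18, 21, 15, 14, 21]
arr[1]=29 > 21: no swap
arr[2]=18 <= 21: swap with position 1, array becomes [14, 18, 29, 21, 15, 14, 21]
arr[3]=21 <= 21: swap with position 2, array becomes [14, 18, 21, 29, 15, 14, 21]
arr[4]=15 <= 21: swap with position 3, array becomes [14, 18, 21, 15, 29, 14, 21]
arr[5]=14 <= 21: swap with position 4, array becomes [14, 18, 21, 15, 14, 29, 21]

Place pivot at position 5: [14, 18, 21, 15, 14, 21, 29]
Pivot position: 5

After partitioning with pivot 21, the array becomes [14, 18, 21, 15, 14, 21, 29]. The pivot is placed at index 5. All elements to the left of the pivot are <= 21, and all elements to the right are > 21.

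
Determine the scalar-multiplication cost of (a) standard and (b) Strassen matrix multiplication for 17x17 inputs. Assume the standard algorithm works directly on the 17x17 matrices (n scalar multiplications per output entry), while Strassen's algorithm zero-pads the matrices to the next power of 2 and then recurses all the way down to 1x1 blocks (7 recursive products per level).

Matrix multiplication for 17x17 matrices:

Strassen's algorithm requires power-of-2 dimensions. Pad 17x17 to 32x32 (next power of 2).

Standard algorithm: 17^3 = 4913 multiplications
Strassen's algorithm: 7^(log2(32)) = 7^5 = 16807 multiplications
Difference: 4913 - 16807 = -11894 (Strassen uses MORE here due to padding overhead — for small or just-over-power-of-2 n, padding can outweigh the per-level savings)

Standard: 4913 multiplications (17^3). Strassen: 16807 multiplications (7^5, after padding to 32x32). Strassen reduces 8 recursive multiplications to 7 at each level.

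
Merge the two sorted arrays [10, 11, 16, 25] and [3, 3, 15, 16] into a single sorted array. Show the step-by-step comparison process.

Merging process:

Compare 10 vs 3: take 3 from right. Merged: [3]
Compare 10 vs 3: take 3 from right. Merged: [3, 3]
Compare 10 vs 15: take 10 from left. Merged: [3, 3, 10]
Compare 11 vs 15: take 11 from left. Merged: [3, 3, 10, 11]
Compare 16 vs 15: take 15 from right. Merged: [3, 3, 10, 11, 15]
Compare 16 vs 16: take 16 from left. Merged: [3, 3, 10, 11, 15, 16]
Compare 25 vs 16: take 16 from right. Merged: [3, 3, 10, 11, 15, 16, 16]
Append remaining from left: [25]. Merged: [3, 3, 10, 11, 15, 16, 16, 25]

Final merged array: [3, 3, 10, 11, 15, 16, 16, 25]
Total comparisons: 7

The merged array is [3, 3, 10, 11, 15, 16, 16, 25], requiring 7 comparisons. The merge step runs in O(n) time where n is the total number of elements.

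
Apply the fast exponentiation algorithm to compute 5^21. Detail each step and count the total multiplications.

Computing 5^21 by squaring (build up from 5^1; each line after the first costs one multiplication):

5^1 = 5
5^2 = (5^1)^2 = 5^2 = 25
5^4 = (5^2)^2 = 25^2 = 625
5^5 = 5 * 5^4 = 5 * 625 = 3125
5^10 = (5^5)^2 = 3125^2 = 9765625
5^20 = (5^10)^2 = 9765625^2 = 95367431640625
5^21 = 5 * 5^20 = 5 * 95367431640625 = 476837158203125

Result: 476837158203125
Multiplications needed: 6 (6 lines after 5^1)

5^21 = 476837158203125. Using exponentiation by squaring, this requires 6 multiplications. The key idea: if the exponent is even, square the half-power; if odd, multiply by the base once.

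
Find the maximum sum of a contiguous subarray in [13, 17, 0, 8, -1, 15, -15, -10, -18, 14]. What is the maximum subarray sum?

Using Kadane's algorithm on [13, 17, 0, 8, -1, 15, -15, -10, -18, 14]:

Scanning through the array:
Position 1 (value 17): max_ending_here = 30, max_so_far = 30
Position 2 (value 0): max_ending_here = 30, max_so_far = 30
Position 3 (value 8): max_ending_here = 38, max_so_far = 38
Position 4 (value -1): max_ending_here = 37, max_so_far = 38
Position 5 (value 15): max_ending_here = 52, max_so_far = 52
Position 6 (value -15): max_ending_here = 37, max_so_far = 52
Position 7 (value -10): max_ending_here = 27, max_so_far = 52
Position 8 (value -18): max_ending_here = 9, max_so_far = 52
Position 9 (value 14): max_ending_here = 23, max_so_far = 52

Maximum subarray: [13, 17, 0, 8, -1, 15]
Maximum sum: 52

The maximum subarray is [13, 17, 0, 8, -1, 15] with sum 52. This subarray runs from index 0 to index 5.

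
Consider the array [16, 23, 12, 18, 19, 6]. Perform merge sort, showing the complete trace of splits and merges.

Merge sort trace:

Split: [16, 23, 12, 18, 19, 6] -> [16, 23, 12] and [18, 19, 6]
  Split: [16, 23, 12] -> [16] and [23, 12]
    Split: [23, 12] -> [23] and [12]
    Merge: [23] + [12] -> [12, 23]
  Merge: [16] + [12, 23] -> [12, 16, 23]
  Split: [18, 19, 6] -> [18] and [19, 6]
    Split: [19, 6] -> [19] and [6]
    Merge: [19] + [6] -> [6, 19]
  Merge: [18] + [6, 19] -> [6, 18, 19]
Merge: [12, 16, 23] + [6, 18, 19] -> [6, 12, 16, 18, 19, 23]

Final sorted array: [6, 12, 16, 18, 19, 23]

The merge sort proceeds by recursively splitting the array and merging sorted halves.
After all merges, the sorted array is [6, 12, 16, 18, 19, 23].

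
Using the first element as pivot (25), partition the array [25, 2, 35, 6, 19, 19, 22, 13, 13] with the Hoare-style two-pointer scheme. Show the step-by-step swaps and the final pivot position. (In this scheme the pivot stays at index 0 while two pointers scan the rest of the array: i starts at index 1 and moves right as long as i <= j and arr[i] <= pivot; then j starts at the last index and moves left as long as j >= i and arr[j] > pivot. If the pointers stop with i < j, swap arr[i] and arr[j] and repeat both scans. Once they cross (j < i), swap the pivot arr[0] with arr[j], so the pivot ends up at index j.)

Hoare-style two-pointer partition with pivot = 25:

Initial array: [25, 2, 35, 6, 19, 19, 22, 13, 13]

Pointers start at i = 1, j = 8.
i stops at index 2 (arr[2]=35 > 25), j stops at index 8 (arr[8]=13 <= 25): swap arr[2] and arr[8], array becomes [25, 2, 13, 6, 19, 19, 22, 13, 35]
i ends at 8, j ends at 7: the pointers have crossed (j < i), so scanning stops.

Swap pivot arr[0] with arr[7] to place pivot at position 7: [13, 2, 13, 6, 19, 19, 22, 25, 35]
Pivot position: 7

After partitioning with pivot 25, the array becomes [13, 2, 13, 6, 19, 19, 22, 25, 35]. The pivot is placed at index 7. All elements to the left of the pivot are <= 25, and all elements to the right are > 25.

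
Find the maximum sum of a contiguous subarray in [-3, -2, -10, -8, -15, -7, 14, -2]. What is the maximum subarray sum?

Using Kadane's algorithm on [-3, -2, -10, -8, -15, -7, 14, -2]:

Scanning through the array:
Position 1 (value -2): max_ending_here = -2, max_so_far = -2
Position 2 (value -10): max_ending_here = -10, max_so_far = -2
Position 3 (value -8): max_ending_here = -8, max_so_far = -2
Position 4 (value -15): max_ending_here = -15, max_so_far = -2
Position 5 (value -7): max_ending_here = -7, max_so_far = -2
Position 6 (value 14): max_ending_here = 14, max_so_far = 14
Position 7 (value -2): max_ending_here = 12, max_so_far = 14

Maximum subarray: [14]
Maximum sum: 14

The maximum subarray is [14] with sum 14. This subarray runs from index 6 to index 6.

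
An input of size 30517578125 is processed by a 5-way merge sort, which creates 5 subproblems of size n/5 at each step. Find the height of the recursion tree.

For divide and conquer with division factor 5:

Problem sizes at each level:
Level 0: 30517578125
Level 1: 6103515625
Level 2: 1220703125
Level 3: 244140625
Level 4: 48828125
Level 5: 9765625
Level 6: 1953125
Level 7: 390625
Level 8: 78125
Level 9: 15625
Level 10: 3125
Level 11: 625
Level 12: 125
Level 13: 25
Level 14: 5
Level 15: 1

The root is level 0 and the size-1 base case is level 15 (the tree spans levels 0 through 15, i.e. 16 levels counting the root), so the depth is the number of divisions: log_5(30517578125) = 15

The recursion tree depth is log_5(30517578125) = 15. At each level, the problem size is divided by 5, so it takes 15 divisions to reduce to a base case of size 1. The algorithm makes 5 recursive calls at each level.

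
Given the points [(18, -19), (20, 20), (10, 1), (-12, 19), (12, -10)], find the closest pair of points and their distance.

Computing all pairwise distances among 5 points:

d((18, -19), (20, 20)) = 39.0512
d((18, -19), (10, 1)) = 21.5407
d((18, -19), (-12, 19)) = 48.4149
d((18, -19), (12, -10)) = 10.8167 <-- minimum
d((20, 20), (10, 1)) = 21.4709
d((20, 20), (-12, 19)) = 32.0156
d((20, 20), (12, -10)) = 31.0483
d((10, 1), (-12, 19)) = 28.4253
d((10, 1), (12, -10)) = 11.1803
d((-12, 19), (12, -10)) = 37.6431

Closest pair: (18, -19) and (12, -10) with distance 10.8167

The closest pair is (18, -19) and (12, -10) with Euclidean distance 10.8167. For 5 points, brute-force pairwise comparison is shown above. For large n, the divide-and-conquer algorithm (sort by x, recurse on halves, check the dividing strip) achieves O(n log n).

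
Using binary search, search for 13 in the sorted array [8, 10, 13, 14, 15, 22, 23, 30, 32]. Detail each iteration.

Binary search for 13 in [8, 10, 13, 14, 15, 22, 23, 30, 32]:

lo=0, hi=8, mid=4, arr[mid]=15 -> 15 > 13, search left half
lo=0, hi=3, mid=1, arr[mid]=10 -> 10 < 13, search right half
lo=2, hi=3, mid=2, arr[mid]=13 -> Found target at index 2!

Binary search finds 13 at index 2 after 3 comparisons. The search repeatedly halves the search space by comparing with the middle element.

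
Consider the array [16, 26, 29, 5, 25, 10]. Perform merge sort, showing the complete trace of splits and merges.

Merge sort trace:

Split: [16, 26, 29, 5, 25, 10] -> [16, 26, 29] and [5, 25, 10]
  Split: [16, 26, 29] -> [16] and [26, 29]
    Split: [26, 29] -> [26] and [29]
    Merge: [26] + [29] -> [26, 29]
  Merge: [16] + [26, 29] -> [16, 26, 29]
  Split: [5, 25, 10] -> [5] and [25, 10]
    Split: [25, 10] -> [25] and [10]
    Merge: [25] + [10] -> [10, 25]
  Merge: [5] + [10, 25] -> [5, 10, 25]
Merge: [16, 26, 29] + [5, 10, 25] -> [5, 10, 16, 25, 26, 29]

Final sorted array: [5, 10, 16, 25, 26, 29]

The merge sort proceeds by recursively splitting the array and merging sorted halves.
After all merges, the sorted array is [5, 10, 16, 25, 26, 29].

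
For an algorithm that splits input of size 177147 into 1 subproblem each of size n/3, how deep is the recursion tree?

For divide and conquer with division factor 3:

Problem sizes at each level:
Level 0: 177147
Level 1: 59049
Level 2: 19683
Level 3: 6561
Level 4: 2187
Level 5: 729
Level 6: 243
Level 7: 81
Level 8: 27
Level 9: 9
Level 10: 3
Level 11: 1

The root is level 0 and the size-1 base case is level 11 (the tree spans levels 0 through 11, i.e. 12 levels counting the root), so the depth is the number of divisions: log_3(177147) = 11

The recursion tree depth is log_3(177147) = 11. At each level, the problem size is divided by 3, so it takes 11 divisions to reduce to a base case of size 1. The algorithm makes 1 recursive call at each level.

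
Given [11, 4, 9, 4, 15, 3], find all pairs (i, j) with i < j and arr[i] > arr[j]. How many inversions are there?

Finding inversions in [11, 4, 9, 4, 15, 3]:

(0, 1): arr[0]=11 > arr[1]=4
(0, 2): arr[0]=11 > arr[2]=9
(0, 3): arr[0]=11 > arr[3]=4
(0, 5): arr[0]=11 > arr[5]=3
(1, 5): arr[1]=4 > arr[5]=3
(2, 3): arr[2]=9 > arr[3]=4
(2, 5): arr[2]=9 > arr[5]=3
(3, 5): arr[3]=4 > arr[5]=3
(4, 5): arr[4]=15 > arr[5]=3

Total inversions: 9

The array has 9 inversion(s): (0,1), (0,2), (0,3), (0,5), (1,5), (2,3), (2,5), (3,5), (4,5). Each pair (i,j) satisfies i < j and arr[i] > arr[j].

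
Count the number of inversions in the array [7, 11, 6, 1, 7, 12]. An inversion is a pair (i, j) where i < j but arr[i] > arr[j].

Finding inversions in [7, 11, 6, 1, 7, 12]:

(0, 2): arr[0]=7 > arr[2]=6
(0, 3): arr[0]=7 > arr[3]=1
(1, 2): arr[1]=11 > arr[2]=6
(1, 3): arr[1]=11 > arr[3]=1
(1, 4): arr[1]=11 > arr[4]=7
(2, 3): arr[2]=6 > arr[3]=1

Total inversions: 6

The array has 6 inversion(s): (0,2), (0,3), (1,2), (1,3), (1,4), (2,3). Each pair (i,j) satisfies i < j and arr[i] > arr[j].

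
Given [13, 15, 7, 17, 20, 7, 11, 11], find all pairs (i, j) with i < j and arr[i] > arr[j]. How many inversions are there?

Finding inversions in [13, 15, 7, 17, 20, 7, 11, 11]:

(0, 2): arr[0]=13 > arr[2]=7
(0, 5): arr[0]=13 > arr[5]=7
(0, 6): arr[0]=13 > arr[6]=11
(0, 7): arr[0]=13 > arr[7]=11
(1, 2): arr[1]=15 > arr[2]=7
(1, 5): arr[1]=15 > arr[5]=7
(1, 6): arr[1]=15 > arr[6]=11
(1, 7): arr[1]=15 > arr[7]=11
(3, 5): arr[3]=17 > arr[5]=7
(3, 6): arr[3]=17 > arr[6]=11
(3, 7): arr[3]=17 > arr[7]=11
(4, 5): arr[4]=20 > arr[5]=7
(4, 6): arr[4]=20 > arr[6]=11
(4, 7): arr[4]=20 > arr[7]=11

Total inversions: 14

The array has 14 inversion(s): (0,2), (0,5), (0,6), (0,7), (1,2), (1,5), (1,6), (1,7), (3,5), (3,6), (3,7), (4,5), (4,6), (4,7). Each pair (i,j) satisfies i < j and arr[i] > arr[j].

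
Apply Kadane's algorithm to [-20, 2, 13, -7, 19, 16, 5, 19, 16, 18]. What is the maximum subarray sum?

Using Kadane's algorithm on [-20, 2, 13, -7, 19, 16, 5, 19, 16, 18]:

Scanning through the array:
Position 1 (value 2): max_ending_here = 2, max_so_far = 2
Position 2 (value 13): max_ending_here = 15, max_so_far = 15
Position 3 (value -7): max_ending_here = 8, max_so_far = 15
Position 4 (value 19): max_ending_here = 27, max_so_far = 27
Position 5 (value 16): max_ending_here = 43, max_so_far = 43
Position 6 (value 5): max_ending_here = 48, max_so_far = 48
Position 7 (value 19): max_ending_here = 67, max_so_far = 67
Position 8 (value 16): max_ending_here = 83, max_so_far = 83
Position 9 (value 18): max_ending_here = 101, max_so_far = 101

Maximum subarray: [2, 13, -7, 19, 16, 5, 19, 16, 18]
Maximum sum: 101

The maximum subarray is [2, 13, -7, 19, 16, 5, 19, 16, 18] with sum 101. This subarray runs from index 1 to index 9.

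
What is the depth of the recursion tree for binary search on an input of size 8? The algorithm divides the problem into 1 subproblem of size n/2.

For divide and conquer with division factor 2:

Problem sizes at each level:
Level 0: 8
Level 1: 4
Level 2: 2
Level 3: 1

The root is level 0 and the size-1 base case is level 3 (the tree spans levels 0 through 3, i.e. 4 levels counting the root), so the depth is the number of divisions: log_2(8) = 3

The recursion tree depth is log_2(8) = 3. At each level, the problem size is divided by 2, so it takes 3 divisions to reduce to a base case of size 1. The algorithm makes 1 recursive call at each level.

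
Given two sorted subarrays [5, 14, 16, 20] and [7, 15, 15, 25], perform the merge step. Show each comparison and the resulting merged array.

Merging process:

Compare 5 vs 7: take 5 from left. Merged: [5]
Compare 14 vs 7: take 7 from right. Merged: [5, 7]
Compare 14 vs 15: take 14 from left. Merged: [5, 7, 14]
Compare 16 vs 15: take 15 from right. Merged: [5, 7, 14, 15]
Compare 16 vs 15: take 15 from right. Merged: [5, 7, 14, 15, 15]
Compare 16 vs 25: take 16 from left. Merged: [5, 7, 14, 15, 15, 16]
Compare 20 vs 25: take 20 from left. Merged: [5, 7, 14, 15, 15, 16, 20]
Append remaining from right: [25]. Merged: [5, 7, 14, 15, 15, 16, 20, 25]

Final merged array: [5, 7, 14, 15, 15, 16, 20, 25]
Total comparisons: 7

The merged array is [5, 7, 14, 15, 15, 16, 20, 25], requiring 7 comparisons. The merge step runs in O(n) time where n is the total number of elements.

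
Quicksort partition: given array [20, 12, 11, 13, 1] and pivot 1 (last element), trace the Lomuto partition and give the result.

Lomuto partition with pivot = 1:

Initial array: [20, 12, 11, 13, 1]

arr[0]=20 > 1: no swap
arr[1]=12 > 1: no swap
arr[2]=11 > 1: no swap
arr[3]=13 > 1: no swap

Place pivot at position 0: [1, 12, 11, 13, 20]
Pivot position: 0

After partitioning with pivot 1, the array becomes [1, 12, 11, 13, 20]. The pivot is placed at index 0. All elements to the left of the pivot are <= 1, and all elements to the right are > 1.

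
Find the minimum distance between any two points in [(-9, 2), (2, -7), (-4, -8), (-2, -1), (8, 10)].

Computing all pairwise distances among 5 points:

d((-9, 2), (2, -7)) = 14.2127
d((-9, 2), (-4, -8)) = 11.1803
d((-9, 2), (-2, -1)) = 7.6158
d((-9, 2), (8, 10)) = 18.7883
d((2, -7), (-4, -8)) = 6.0828 <-- minimum
d((2, -7), (-2, -1)) = 7.2111
d((2, -7), (8, 10)) = 18.0278
d((-4, -8), (-2, -1)) = 7.2801
d((-4, -8), (8, 10)) = 21.6333
d((-2, -1), (8, 10)) = 14.8661

Closest pair: (2, -7) and (-4, -8) with distance 6.0828

The closest pair is (2, -7) and (-4, -8) with Euclidean distance 6.0828. For 5 points, brute-force pairwise comparison is shown above. For large n, the divide-and-conquer algorithm (sort by x, recurse on halves, check the dividing strip) achieves O(n log n).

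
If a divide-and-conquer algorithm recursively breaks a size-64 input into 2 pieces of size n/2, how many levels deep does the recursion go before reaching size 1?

For divide and conquer with division factor 2:

Problem sizes at each level:
Level 0: 64
Level 1: 32
Level 2: 16
Level 3: 8
Level 4: 4
Level 5: 2
Level 6: 1

The root is level 0 and the size-1 base case is level 6 (the tree spans levels 0 through 6, i.e. 7 levels counting the root), so the depth is the number of divisions: log_2(64) = 6

The recursion tree depth is log_2(64) = 6. At each level, the problem size is divided by 2, so it takes 6 divisions to reduce to a base case of size 1. The algorithm makes 2 recursive calls at each level.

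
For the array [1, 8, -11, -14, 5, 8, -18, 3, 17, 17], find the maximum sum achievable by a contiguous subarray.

Using Kadane's algorithm on [1, 8, -11, -14, 5, 8, -18, 3, 17, 17]:

Scanning through the array:
Position 1 (value 8): max_ending_here = 9, max_so_far = 9
Position 2 (value -11): max_ending_here = -2, max_so_far = 9
Position 3 (value -14): max_ending_here = -14, max_so_far = 9
Position 4 (value 5): max_ending_here = 5, max_so_far = 9
Position 5 (value 8): max_ending_here = 13, max_so_far = 13
Position 6 (value -18): max_ending_here = -5, max_so_far = 13
Position 7 (value 3): max_ending_here = 3, max_so_far = 13
Position 8 (value 17): max_ending_here = 20, max_so_far = 20
Position 9 (value 17): max_ending_here = 37, max_so_far = 37

Maximum subarray: [3, 17, 17]
Maximum sum: 37

The maximum subarray is [3, 17, 17] with sum 37. This subarray runs from index 7 to index 9.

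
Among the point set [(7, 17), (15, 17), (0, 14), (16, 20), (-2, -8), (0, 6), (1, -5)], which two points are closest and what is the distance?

Computing all pairwise distances among 7 points:

d((7, 17), (15, 17)) = 8.0
d((7, 17), (0, 14)) = 7.6158
d((7, 17), (16, 20)) = 9.4868
d((7, 17), (-2, -8)) = 26.5707
d((7, 17), (0, 6)) = 13.0384
d((7, 17), (1, -5)) = 22.8035
d((15, 17), (0, 14)) = 15.2971
d((15, 17), (16, 20)) = 3.1623 <-- minimum
d((15, 17), (-2, -8)) = 30.2324
d((15, 17), (0, 6)) = 18.6011
d((15, 17), (1, -5)) = 26.0768
d((0, 14), (16, 20)) = 17.088
d((0, 14), (-2, -8)) = 22.0907
d((0, 14), (0, 6)) = 8.0
d((0, 14), (1, -5)) = 19.0263
d((16, 20), (-2, -8)) = 33.2866
d((16, 20), (0, 6)) = 21.2603
d((16, 20), (1, -5)) = 29.1548
d((-2, -8), (0, 6)) = 14.1421
d((-2, -8), (1, -5)) = 4.2426
d((0, 6), (1, -5)) = 11.0454

Closest pair: (15, 17) and (16, 20) with distance 3.1623

The closest pair is (15, 17) and (16, 20) with Euclidean distance 3.1623. For 7 points, brute-force pairwise comparison is shown above. For large n, the divide-and-conquer algorithm (sort by x, recurse on halves, check the dividing strip) achieves O(n log n).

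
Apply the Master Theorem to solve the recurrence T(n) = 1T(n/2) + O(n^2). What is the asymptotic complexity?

Master Theorem for T(n) = 1T(n/2) + O(n^2):

a = 1, b = 2, c = 2
log_b(a) = log_2(1) = 0.0000

Case 3: c = 2 > log_2(1) = 0.0000
T(n) = O(n^2) = O(n^2)

For T(n) = 1T(n/2) + O(n^2): log_2(1) = 0.0000. This is Case 3 of the Master Theorem (c > log_b(a), work dominated by root), giving O(n^2).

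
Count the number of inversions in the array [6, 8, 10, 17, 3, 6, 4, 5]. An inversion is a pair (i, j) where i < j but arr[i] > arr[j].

Finding inversions in [6, 8, 10, 17, 3, 6, 4, 5]:

(0, 4): arr[0]=6 > arr[4]=3
(0, 6): arr[0]=6 > arr[6]=4
(0, 7): arr[0]=6 > arr[7]=5
(1, 4): arr[1]=8 > arr[4]=3
(1, 5): arr[1]=8 > arr[5]=6
(1, 6): arr[1]=8 > arr[6]=4
(1, 7): arr[1]=8 > arr[7]=5
(2, 4): arr[2]=10 > arr[4]=3
(2, 5): arr[2]=10 > arr[5]=6
(2, 6): arr[2]=10 > arr[6]=4
(2, 7): arr[2]=10 > arr[7]=5
(3, 4): arr[3]=17 > arr[4]=3
(3, 5): arr[3]=17 > arr[5]=6
(3, 6): arr[3]=17 > arr[6]=4
(3, 7): arr[3]=17 > arr[7]=5
(5, 6): arr[5]=6 > arr[6]=4
(5, 7): arr[5]=6 > arr[7]=5

Total inversions: 17

The array has 17 inversion(s): (0,4), (0,6), (0,7), (1,4), (1,5), (1,6), (1,7), (2,4), (2,5), (2,6), (2,7), (3,4), (3,5), (3,6), (3,7), (5,6), (5,7). Each pair (i,j) satisfies i < j and arr[i] > arr[j].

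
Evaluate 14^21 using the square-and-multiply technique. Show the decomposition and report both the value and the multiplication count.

Computing 14^21 by squaring (build up from 14^1; each line after the first costs one multiplication):

14^1 = 14
14^2 = (14^1)^2 = 14^2 = 196
14^4 = (14^2)^2 = 196^2 = 38416
14^5 = 14 * 14^4 = 14 * 38416 = 537824
14^10 = (14^5)^2 = 537824^2 = 289254654976
14^20 = (14^10)^2 = 289254654976^2 = 83668255425284801560576
14^21 = 14 * 14^20 = 14 * 83668255425284801560576 = 1171355575953987221848064

Result: 1171355575953987221848064
Multiplications needed: 6 (6 lines after 14^1)

14^21 = 1171355575953987221848064. Using exponentiation by squaring, this requires 6 multiplications. The key idea: if the exponent is even, square the half-power; if odd, multiply by the base once.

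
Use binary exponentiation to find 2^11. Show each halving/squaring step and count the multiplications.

Computing 2^11 by squaring (build up from 2^1; each line after the first costs one multiplication):

2^1 = 2
2^2 = (2^1)^2 = 2^2 = 4
2^4 = (2^2)^2 = 4^2 = 16
2^5 = 2 * 2^4 = 2 * 16 = 32
2^10 = (2^5)^2 = 32^2 = 1024
2^11 = 2 * 2^10 = 2 * 1024 = 2048

Result: 2048
Multiplications needed: 5 (5 lines after 2^1)

2^11 = 2048. Using exponentiation by squaring, this requires 5 multiplications. The key idea: if the exponent is even, square the half-power; if odd, multiply by the base once.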